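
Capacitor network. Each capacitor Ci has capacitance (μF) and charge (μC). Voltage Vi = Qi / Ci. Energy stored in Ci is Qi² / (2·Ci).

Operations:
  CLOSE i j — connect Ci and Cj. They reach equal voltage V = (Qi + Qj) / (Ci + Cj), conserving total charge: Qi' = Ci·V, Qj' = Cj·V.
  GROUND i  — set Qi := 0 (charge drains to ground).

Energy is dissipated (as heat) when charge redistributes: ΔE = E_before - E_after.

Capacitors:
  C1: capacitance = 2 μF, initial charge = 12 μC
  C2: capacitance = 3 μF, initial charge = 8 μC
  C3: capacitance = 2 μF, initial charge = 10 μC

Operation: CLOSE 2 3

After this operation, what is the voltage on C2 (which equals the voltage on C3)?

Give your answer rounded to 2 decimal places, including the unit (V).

Initial: C1(2μF, Q=12μC, V=6.00V), C2(3μF, Q=8μC, V=2.67V), C3(2μF, Q=10μC, V=5.00V)
Op 1: CLOSE 2-3: Q_total=18.00, C_total=5.00, V=3.60; Q2=10.80, Q3=7.20; dissipated=3.267

Answer: 3.60 V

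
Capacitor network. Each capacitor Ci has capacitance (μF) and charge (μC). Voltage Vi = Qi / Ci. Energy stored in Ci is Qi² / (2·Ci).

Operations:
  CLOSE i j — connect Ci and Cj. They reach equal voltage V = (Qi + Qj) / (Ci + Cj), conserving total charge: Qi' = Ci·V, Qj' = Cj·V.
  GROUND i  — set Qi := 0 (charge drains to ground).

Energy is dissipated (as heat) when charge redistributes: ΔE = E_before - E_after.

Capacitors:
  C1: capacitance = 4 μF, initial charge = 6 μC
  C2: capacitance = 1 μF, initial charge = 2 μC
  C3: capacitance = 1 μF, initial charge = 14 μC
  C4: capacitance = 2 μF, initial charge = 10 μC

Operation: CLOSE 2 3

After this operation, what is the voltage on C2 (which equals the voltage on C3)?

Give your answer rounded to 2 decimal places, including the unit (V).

Initial: C1(4μF, Q=6μC, V=1.50V), C2(1μF, Q=2μC, V=2.00V), C3(1μF, Q=14μC, V=14.00V), C4(2μF, Q=10μC, V=5.00V)
Op 1: CLOSE 2-3: Q_total=16.00, C_total=2.00, V=8.00; Q2=8.00, Q3=8.00; dissipated=36.000

Answer: 8.00 V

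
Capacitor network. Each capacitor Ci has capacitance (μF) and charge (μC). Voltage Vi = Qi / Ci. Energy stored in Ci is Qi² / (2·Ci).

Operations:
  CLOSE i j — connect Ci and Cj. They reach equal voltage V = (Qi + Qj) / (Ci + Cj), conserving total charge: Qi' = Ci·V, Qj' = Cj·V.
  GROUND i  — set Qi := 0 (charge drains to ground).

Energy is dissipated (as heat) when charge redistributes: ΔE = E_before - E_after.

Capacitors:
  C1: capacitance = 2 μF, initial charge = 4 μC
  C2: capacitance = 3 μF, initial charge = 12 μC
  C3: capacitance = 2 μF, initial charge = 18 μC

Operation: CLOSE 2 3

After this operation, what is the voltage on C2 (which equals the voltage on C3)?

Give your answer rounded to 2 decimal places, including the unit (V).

Answer: 6.00 V

Derivation:
Initial: C1(2μF, Q=4μC, V=2.00V), C2(3μF, Q=12μC, V=4.00V), C3(2μF, Q=18μC, V=9.00V)
Op 1: CLOSE 2-3: Q_total=30.00, C_total=5.00, V=6.00; Q2=18.00, Q3=12.00; dissipated=15.000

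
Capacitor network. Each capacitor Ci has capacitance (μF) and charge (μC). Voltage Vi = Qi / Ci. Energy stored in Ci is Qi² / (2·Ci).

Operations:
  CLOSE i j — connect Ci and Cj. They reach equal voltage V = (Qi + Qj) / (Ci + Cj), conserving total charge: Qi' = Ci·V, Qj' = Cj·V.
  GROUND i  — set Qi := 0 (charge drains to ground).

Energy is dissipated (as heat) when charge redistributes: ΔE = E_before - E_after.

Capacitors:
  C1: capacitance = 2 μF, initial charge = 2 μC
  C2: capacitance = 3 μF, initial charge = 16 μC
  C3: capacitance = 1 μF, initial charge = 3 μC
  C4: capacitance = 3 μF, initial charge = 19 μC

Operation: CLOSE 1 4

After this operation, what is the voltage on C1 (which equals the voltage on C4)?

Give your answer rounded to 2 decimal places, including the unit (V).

Initial: C1(2μF, Q=2μC, V=1.00V), C2(3μF, Q=16μC, V=5.33V), C3(1μF, Q=3μC, V=3.00V), C4(3μF, Q=19μC, V=6.33V)
Op 1: CLOSE 1-4: Q_total=21.00, C_total=5.00, V=4.20; Q1=8.40, Q4=12.60; dissipated=17.067

Answer: 4.20 V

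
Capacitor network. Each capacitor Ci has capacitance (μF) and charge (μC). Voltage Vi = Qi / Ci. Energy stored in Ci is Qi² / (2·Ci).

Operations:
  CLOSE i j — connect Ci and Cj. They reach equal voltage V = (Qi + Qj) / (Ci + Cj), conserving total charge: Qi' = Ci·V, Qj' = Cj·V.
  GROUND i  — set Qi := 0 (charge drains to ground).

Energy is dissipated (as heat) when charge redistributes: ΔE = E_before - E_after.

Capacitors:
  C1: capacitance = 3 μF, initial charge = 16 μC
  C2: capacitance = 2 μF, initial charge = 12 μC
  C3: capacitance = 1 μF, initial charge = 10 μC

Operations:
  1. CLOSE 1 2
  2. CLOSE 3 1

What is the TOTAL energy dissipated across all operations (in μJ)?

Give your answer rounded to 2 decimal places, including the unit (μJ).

Answer: 7.53 μJ

Derivation:
Initial: C1(3μF, Q=16μC, V=5.33V), C2(2μF, Q=12μC, V=6.00V), C3(1μF, Q=10μC, V=10.00V)
Op 1: CLOSE 1-2: Q_total=28.00, C_total=5.00, V=5.60; Q1=16.80, Q2=11.20; dissipated=0.267
Op 2: CLOSE 3-1: Q_total=26.80, C_total=4.00, V=6.70; Q3=6.70, Q1=20.10; dissipated=7.260
Total dissipated: 7.527 μJ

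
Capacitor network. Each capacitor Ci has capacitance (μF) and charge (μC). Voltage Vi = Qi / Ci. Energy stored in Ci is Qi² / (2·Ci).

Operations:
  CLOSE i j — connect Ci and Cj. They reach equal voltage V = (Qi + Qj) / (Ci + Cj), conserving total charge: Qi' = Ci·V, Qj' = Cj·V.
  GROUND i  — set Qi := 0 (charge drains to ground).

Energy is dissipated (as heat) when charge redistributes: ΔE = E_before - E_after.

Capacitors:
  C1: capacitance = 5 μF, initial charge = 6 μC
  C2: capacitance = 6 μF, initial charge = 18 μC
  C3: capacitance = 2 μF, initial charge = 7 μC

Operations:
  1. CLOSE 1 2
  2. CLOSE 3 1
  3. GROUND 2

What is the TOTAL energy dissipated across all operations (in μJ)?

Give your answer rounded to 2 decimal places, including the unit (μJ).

Answer: 19.94 μJ

Derivation:
Initial: C1(5μF, Q=6μC, V=1.20V), C2(6μF, Q=18μC, V=3.00V), C3(2μF, Q=7μC, V=3.50V)
Op 1: CLOSE 1-2: Q_total=24.00, C_total=11.00, V=2.18; Q1=10.91, Q2=13.09; dissipated=4.418
Op 2: CLOSE 3-1: Q_total=17.91, C_total=7.00, V=2.56; Q3=5.12, Q1=12.79; dissipated=1.241
Op 3: GROUND 2: Q2=0; energy lost=14.281
Total dissipated: 19.940 μJ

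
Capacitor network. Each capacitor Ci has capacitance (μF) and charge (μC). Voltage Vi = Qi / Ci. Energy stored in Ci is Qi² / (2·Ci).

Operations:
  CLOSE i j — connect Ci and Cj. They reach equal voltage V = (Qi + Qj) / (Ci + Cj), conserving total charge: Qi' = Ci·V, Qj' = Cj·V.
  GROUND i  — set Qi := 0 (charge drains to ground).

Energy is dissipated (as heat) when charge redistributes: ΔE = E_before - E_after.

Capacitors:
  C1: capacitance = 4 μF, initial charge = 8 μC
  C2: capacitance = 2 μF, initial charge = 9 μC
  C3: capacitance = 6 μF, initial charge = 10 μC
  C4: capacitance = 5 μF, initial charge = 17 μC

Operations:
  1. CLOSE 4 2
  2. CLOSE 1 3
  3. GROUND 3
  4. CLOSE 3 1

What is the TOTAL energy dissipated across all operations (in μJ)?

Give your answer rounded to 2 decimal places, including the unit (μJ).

Answer: 14.61 μJ

Derivation:
Initial: C1(4μF, Q=8μC, V=2.00V), C2(2μF, Q=9μC, V=4.50V), C3(6μF, Q=10μC, V=1.67V), C4(5μF, Q=17μC, V=3.40V)
Op 1: CLOSE 4-2: Q_total=26.00, C_total=7.00, V=3.71; Q4=18.57, Q2=7.43; dissipated=0.864
Op 2: CLOSE 1-3: Q_total=18.00, C_total=10.00, V=1.80; Q1=7.20, Q3=10.80; dissipated=0.133
Op 3: GROUND 3: Q3=0; energy lost=9.720
Op 4: CLOSE 3-1: Q_total=7.20, C_total=10.00, V=0.72; Q3=4.32, Q1=2.88; dissipated=3.888
Total dissipated: 14.606 μJ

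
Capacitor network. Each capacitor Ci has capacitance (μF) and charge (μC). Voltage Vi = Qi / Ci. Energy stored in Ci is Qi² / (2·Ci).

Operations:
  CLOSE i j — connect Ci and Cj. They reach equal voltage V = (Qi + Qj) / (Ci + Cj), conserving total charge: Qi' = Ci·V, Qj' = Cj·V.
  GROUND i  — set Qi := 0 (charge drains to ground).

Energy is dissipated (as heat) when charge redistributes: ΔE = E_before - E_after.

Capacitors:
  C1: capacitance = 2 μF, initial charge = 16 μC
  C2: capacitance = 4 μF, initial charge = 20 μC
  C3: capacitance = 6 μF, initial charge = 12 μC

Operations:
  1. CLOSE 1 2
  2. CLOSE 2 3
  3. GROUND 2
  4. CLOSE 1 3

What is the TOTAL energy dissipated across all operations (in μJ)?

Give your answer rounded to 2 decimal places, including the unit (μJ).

Answer: 55.44 μJ

Derivation:
Initial: C1(2μF, Q=16μC, V=8.00V), C2(4μF, Q=20μC, V=5.00V), C3(6μF, Q=12μC, V=2.00V)
Op 1: CLOSE 1-2: Q_total=36.00, C_total=6.00, V=6.00; Q1=12.00, Q2=24.00; dissipated=6.000
Op 2: CLOSE 2-3: Q_total=36.00, C_total=10.00, V=3.60; Q2=14.40, Q3=21.60; dissipated=19.200
Op 3: GROUND 2: Q2=0; energy lost=25.920
Op 4: CLOSE 1-3: Q_total=33.60, C_total=8.00, V=4.20; Q1=8.40, Q3=25.20; dissipated=4.320
Total dissipated: 55.440 μJ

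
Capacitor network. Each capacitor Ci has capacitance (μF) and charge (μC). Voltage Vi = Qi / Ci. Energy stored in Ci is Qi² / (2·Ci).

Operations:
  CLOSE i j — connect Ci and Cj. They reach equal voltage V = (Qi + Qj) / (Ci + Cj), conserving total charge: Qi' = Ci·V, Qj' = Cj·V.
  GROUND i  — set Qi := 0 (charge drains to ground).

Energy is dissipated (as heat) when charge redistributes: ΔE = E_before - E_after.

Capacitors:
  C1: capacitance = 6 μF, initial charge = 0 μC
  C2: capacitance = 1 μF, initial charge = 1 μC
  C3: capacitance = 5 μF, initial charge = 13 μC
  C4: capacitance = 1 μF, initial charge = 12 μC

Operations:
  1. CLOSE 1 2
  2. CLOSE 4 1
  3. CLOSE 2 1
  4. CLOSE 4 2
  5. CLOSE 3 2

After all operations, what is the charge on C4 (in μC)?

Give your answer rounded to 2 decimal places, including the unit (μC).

Answer: 1.72 μC

Derivation:
Initial: C1(6μF, Q=0μC, V=0.00V), C2(1μF, Q=1μC, V=1.00V), C3(5μF, Q=13μC, V=2.60V), C4(1μF, Q=12μC, V=12.00V)
Op 1: CLOSE 1-2: Q_total=1.00, C_total=7.00, V=0.14; Q1=0.86, Q2=0.14; dissipated=0.429
Op 2: CLOSE 4-1: Q_total=12.86, C_total=7.00, V=1.84; Q4=1.84, Q1=11.02; dissipated=60.254
Op 3: CLOSE 2-1: Q_total=11.16, C_total=7.00, V=1.59; Q2=1.59, Q1=9.57; dissipated=1.230
Op 4: CLOSE 4-2: Q_total=3.43, C_total=2.00, V=1.72; Q4=1.72, Q2=1.72; dissipated=0.015
Op 5: CLOSE 3-2: Q_total=14.72, C_total=6.00, V=2.45; Q3=12.26, Q2=2.45; dissipated=0.326
Final charges: Q1=9.57, Q2=2.45, Q3=12.26, Q4=1.72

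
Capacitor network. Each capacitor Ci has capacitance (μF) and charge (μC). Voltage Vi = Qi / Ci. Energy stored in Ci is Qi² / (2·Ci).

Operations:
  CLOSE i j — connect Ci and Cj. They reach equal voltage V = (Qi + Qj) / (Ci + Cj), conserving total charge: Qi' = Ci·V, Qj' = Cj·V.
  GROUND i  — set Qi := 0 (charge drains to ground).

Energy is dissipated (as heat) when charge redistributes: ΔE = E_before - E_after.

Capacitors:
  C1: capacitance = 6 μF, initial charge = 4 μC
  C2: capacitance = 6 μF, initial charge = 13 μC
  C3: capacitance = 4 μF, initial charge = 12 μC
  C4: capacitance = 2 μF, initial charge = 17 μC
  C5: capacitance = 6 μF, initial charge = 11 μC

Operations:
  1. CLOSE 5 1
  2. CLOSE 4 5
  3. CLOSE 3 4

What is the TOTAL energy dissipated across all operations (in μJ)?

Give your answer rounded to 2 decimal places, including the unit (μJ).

Initial: C1(6μF, Q=4μC, V=0.67V), C2(6μF, Q=13μC, V=2.17V), C3(4μF, Q=12μC, V=3.00V), C4(2μF, Q=17μC, V=8.50V), C5(6μF, Q=11μC, V=1.83V)
Op 1: CLOSE 5-1: Q_total=15.00, C_total=12.00, V=1.25; Q5=7.50, Q1=7.50; dissipated=2.042
Op 2: CLOSE 4-5: Q_total=24.50, C_total=8.00, V=3.06; Q4=6.12, Q5=18.38; dissipated=39.422
Op 3: CLOSE 3-4: Q_total=18.12, C_total=6.00, V=3.02; Q3=12.08, Q4=6.04; dissipated=0.003
Total dissipated: 41.466 μJ

Answer: 41.47 μJ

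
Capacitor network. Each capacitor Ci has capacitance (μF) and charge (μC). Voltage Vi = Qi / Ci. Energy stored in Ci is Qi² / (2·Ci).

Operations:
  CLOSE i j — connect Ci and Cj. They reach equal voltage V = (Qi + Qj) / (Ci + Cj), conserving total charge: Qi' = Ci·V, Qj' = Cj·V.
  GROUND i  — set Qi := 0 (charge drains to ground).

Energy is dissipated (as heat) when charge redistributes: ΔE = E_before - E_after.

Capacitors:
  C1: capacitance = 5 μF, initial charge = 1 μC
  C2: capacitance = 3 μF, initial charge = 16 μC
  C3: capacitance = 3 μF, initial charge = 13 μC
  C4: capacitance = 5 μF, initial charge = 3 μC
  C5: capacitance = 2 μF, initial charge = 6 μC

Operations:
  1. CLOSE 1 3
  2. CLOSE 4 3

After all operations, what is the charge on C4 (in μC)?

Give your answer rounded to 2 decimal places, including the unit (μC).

Answer: 5.16 μC

Derivation:
Initial: C1(5μF, Q=1μC, V=0.20V), C2(3μF, Q=16μC, V=5.33V), C3(3μF, Q=13μC, V=4.33V), C4(5μF, Q=3μC, V=0.60V), C5(2μF, Q=6μC, V=3.00V)
Op 1: CLOSE 1-3: Q_total=14.00, C_total=8.00, V=1.75; Q1=8.75, Q3=5.25; dissipated=16.017
Op 2: CLOSE 4-3: Q_total=8.25, C_total=8.00, V=1.03; Q4=5.16, Q3=3.09; dissipated=1.240
Final charges: Q1=8.75, Q2=16.00, Q3=3.09, Q4=5.16, Q5=6.00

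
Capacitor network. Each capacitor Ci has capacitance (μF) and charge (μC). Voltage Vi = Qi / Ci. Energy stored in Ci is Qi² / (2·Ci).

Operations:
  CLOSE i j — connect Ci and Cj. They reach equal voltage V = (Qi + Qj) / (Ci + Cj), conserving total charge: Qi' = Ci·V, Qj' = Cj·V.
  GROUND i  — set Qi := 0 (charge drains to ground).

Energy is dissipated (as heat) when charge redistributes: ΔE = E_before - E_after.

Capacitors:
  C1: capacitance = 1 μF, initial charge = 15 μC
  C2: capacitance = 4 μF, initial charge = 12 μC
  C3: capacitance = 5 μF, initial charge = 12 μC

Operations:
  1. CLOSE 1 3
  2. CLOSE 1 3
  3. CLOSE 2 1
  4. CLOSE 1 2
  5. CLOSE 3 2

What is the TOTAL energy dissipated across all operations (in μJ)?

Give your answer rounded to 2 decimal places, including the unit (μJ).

Initial: C1(1μF, Q=15μC, V=15.00V), C2(4μF, Q=12μC, V=3.00V), C3(5μF, Q=12μC, V=2.40V)
Op 1: CLOSE 1-3: Q_total=27.00, C_total=6.00, V=4.50; Q1=4.50, Q3=22.50; dissipated=66.150
Op 2: CLOSE 1-3: Q_total=27.00, C_total=6.00, V=4.50; Q1=4.50, Q3=22.50; dissipated=0.000
Op 3: CLOSE 2-1: Q_total=16.50, C_total=5.00, V=3.30; Q2=13.20, Q1=3.30; dissipated=0.900
Op 4: CLOSE 1-2: Q_total=16.50, C_total=5.00, V=3.30; Q1=3.30, Q2=13.20; dissipated=0.000
Op 5: CLOSE 3-2: Q_total=35.70, C_total=9.00, V=3.97; Q3=19.83, Q2=15.87; dissipated=1.600
Total dissipated: 68.650 μJ

Answer: 68.65 μJ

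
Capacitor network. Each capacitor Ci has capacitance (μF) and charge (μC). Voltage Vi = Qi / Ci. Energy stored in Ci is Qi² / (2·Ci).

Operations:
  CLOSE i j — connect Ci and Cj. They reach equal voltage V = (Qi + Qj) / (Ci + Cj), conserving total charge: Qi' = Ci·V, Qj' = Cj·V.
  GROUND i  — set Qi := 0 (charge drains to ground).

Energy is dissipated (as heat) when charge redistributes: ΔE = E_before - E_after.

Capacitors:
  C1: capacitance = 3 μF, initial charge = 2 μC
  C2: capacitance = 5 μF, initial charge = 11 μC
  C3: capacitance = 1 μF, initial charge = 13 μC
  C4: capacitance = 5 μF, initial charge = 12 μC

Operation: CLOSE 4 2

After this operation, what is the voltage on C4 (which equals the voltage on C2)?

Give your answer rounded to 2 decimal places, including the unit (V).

Initial: C1(3μF, Q=2μC, V=0.67V), C2(5μF, Q=11μC, V=2.20V), C3(1μF, Q=13μC, V=13.00V), C4(5μF, Q=12μC, V=2.40V)
Op 1: CLOSE 4-2: Q_total=23.00, C_total=10.00, V=2.30; Q4=11.50, Q2=11.50; dissipated=0.050

Answer: 2.30 V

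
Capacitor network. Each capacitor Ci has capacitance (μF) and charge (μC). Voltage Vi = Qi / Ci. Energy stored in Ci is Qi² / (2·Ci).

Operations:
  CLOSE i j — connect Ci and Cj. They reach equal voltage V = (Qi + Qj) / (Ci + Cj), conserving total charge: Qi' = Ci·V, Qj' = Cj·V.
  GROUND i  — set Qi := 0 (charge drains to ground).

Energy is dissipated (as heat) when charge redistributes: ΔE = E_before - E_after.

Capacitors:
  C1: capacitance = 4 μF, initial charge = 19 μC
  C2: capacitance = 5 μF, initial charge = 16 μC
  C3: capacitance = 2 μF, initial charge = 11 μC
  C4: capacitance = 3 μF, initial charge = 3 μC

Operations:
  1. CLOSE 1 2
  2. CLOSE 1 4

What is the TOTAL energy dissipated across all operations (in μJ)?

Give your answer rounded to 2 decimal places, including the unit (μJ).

Initial: C1(4μF, Q=19μC, V=4.75V), C2(5μF, Q=16μC, V=3.20V), C3(2μF, Q=11μC, V=5.50V), C4(3μF, Q=3μC, V=1.00V)
Op 1: CLOSE 1-2: Q_total=35.00, C_total=9.00, V=3.89; Q1=15.56, Q2=19.44; dissipated=2.669
Op 2: CLOSE 1-4: Q_total=18.56, C_total=7.00, V=2.65; Q1=10.60, Q4=7.95; dissipated=7.153
Total dissipated: 9.823 μJ

Answer: 9.82 μJ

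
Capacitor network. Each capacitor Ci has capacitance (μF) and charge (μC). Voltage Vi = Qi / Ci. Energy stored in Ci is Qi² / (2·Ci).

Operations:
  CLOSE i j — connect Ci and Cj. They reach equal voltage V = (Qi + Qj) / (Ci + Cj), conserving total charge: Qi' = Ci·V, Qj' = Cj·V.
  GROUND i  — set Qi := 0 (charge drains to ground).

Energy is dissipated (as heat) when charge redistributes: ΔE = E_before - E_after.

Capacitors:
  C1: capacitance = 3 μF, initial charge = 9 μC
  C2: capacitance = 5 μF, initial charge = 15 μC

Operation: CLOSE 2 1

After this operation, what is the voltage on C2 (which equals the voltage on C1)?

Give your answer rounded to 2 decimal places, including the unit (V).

Answer: 3.00 V

Derivation:
Initial: C1(3μF, Q=9μC, V=3.00V), C2(5μF, Q=15μC, V=3.00V)
Op 1: CLOSE 2-1: Q_total=24.00, C_total=8.00, V=3.00; Q2=15.00, Q1=9.00; dissipated=0.000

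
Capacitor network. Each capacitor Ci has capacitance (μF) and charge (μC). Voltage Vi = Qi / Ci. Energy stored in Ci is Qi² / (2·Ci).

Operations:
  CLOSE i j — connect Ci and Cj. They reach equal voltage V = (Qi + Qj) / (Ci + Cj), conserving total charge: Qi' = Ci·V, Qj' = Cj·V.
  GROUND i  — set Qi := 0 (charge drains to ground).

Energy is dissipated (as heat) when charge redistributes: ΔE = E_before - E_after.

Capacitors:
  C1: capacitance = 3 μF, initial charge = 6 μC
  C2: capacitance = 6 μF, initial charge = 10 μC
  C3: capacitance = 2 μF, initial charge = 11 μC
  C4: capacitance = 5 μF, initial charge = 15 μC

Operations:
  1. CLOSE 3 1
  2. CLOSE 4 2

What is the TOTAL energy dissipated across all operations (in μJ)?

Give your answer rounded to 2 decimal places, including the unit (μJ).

Initial: C1(3μF, Q=6μC, V=2.00V), C2(6μF, Q=10μC, V=1.67V), C3(2μF, Q=11μC, V=5.50V), C4(5μF, Q=15μC, V=3.00V)
Op 1: CLOSE 3-1: Q_total=17.00, C_total=5.00, V=3.40; Q3=6.80, Q1=10.20; dissipated=7.350
Op 2: CLOSE 4-2: Q_total=25.00, C_total=11.00, V=2.27; Q4=11.36, Q2=13.64; dissipated=2.424
Total dissipated: 9.774 μJ

Answer: 9.77 μJ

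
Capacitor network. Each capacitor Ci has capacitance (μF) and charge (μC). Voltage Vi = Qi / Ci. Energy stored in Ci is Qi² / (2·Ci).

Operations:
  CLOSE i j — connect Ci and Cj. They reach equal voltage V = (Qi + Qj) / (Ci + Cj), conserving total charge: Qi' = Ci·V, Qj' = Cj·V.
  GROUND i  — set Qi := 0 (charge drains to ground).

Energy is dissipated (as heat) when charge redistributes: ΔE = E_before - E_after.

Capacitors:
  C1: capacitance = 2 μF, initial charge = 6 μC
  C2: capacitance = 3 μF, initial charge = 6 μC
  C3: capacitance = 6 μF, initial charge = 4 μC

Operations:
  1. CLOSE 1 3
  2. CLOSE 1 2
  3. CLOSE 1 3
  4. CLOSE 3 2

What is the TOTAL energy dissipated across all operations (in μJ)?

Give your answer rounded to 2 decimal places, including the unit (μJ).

Answer: 4.69 μJ

Derivation:
Initial: C1(2μF, Q=6μC, V=3.00V), C2(3μF, Q=6μC, V=2.00V), C3(6μF, Q=4μC, V=0.67V)
Op 1: CLOSE 1-3: Q_total=10.00, C_total=8.00, V=1.25; Q1=2.50, Q3=7.50; dissipated=4.083
Op 2: CLOSE 1-2: Q_total=8.50, C_total=5.00, V=1.70; Q1=3.40, Q2=5.10; dissipated=0.338
Op 3: CLOSE 1-3: Q_total=10.90, C_total=8.00, V=1.36; Q1=2.73, Q3=8.18; dissipated=0.152
Op 4: CLOSE 3-2: Q_total=13.28, C_total=9.00, V=1.48; Q3=8.85, Q2=4.42; dissipated=0.114
Total dissipated: 4.687 μJ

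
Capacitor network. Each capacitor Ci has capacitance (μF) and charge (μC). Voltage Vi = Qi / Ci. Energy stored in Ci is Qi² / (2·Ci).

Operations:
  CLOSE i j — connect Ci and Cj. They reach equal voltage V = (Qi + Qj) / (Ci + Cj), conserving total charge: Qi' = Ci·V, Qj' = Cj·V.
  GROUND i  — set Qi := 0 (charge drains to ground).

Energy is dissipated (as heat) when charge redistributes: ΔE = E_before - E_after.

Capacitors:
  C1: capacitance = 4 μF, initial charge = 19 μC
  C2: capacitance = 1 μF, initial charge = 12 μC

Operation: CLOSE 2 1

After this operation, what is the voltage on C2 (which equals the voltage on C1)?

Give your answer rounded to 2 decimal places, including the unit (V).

Answer: 6.20 V

Derivation:
Initial: C1(4μF, Q=19μC, V=4.75V), C2(1μF, Q=12μC, V=12.00V)
Op 1: CLOSE 2-1: Q_total=31.00, C_total=5.00, V=6.20; Q2=6.20, Q1=24.80; dissipated=21.025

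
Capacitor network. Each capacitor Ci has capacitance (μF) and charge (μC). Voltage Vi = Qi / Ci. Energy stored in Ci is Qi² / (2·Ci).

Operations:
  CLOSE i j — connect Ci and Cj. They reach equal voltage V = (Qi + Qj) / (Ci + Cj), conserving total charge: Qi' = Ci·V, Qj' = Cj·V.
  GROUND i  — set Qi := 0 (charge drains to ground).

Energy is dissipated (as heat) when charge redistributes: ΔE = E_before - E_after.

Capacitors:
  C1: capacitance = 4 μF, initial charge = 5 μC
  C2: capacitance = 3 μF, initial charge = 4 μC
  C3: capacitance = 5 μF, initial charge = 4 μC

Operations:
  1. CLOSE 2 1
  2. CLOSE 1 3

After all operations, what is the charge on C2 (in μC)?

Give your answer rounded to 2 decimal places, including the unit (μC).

Initial: C1(4μF, Q=5μC, V=1.25V), C2(3μF, Q=4μC, V=1.33V), C3(5μF, Q=4μC, V=0.80V)
Op 1: CLOSE 2-1: Q_total=9.00, C_total=7.00, V=1.29; Q2=3.86, Q1=5.14; dissipated=0.006
Op 2: CLOSE 1-3: Q_total=9.14, C_total=9.00, V=1.02; Q1=4.06, Q3=5.08; dissipated=0.262
Final charges: Q1=4.06, Q2=3.86, Q3=5.08

Answer: 3.86 μC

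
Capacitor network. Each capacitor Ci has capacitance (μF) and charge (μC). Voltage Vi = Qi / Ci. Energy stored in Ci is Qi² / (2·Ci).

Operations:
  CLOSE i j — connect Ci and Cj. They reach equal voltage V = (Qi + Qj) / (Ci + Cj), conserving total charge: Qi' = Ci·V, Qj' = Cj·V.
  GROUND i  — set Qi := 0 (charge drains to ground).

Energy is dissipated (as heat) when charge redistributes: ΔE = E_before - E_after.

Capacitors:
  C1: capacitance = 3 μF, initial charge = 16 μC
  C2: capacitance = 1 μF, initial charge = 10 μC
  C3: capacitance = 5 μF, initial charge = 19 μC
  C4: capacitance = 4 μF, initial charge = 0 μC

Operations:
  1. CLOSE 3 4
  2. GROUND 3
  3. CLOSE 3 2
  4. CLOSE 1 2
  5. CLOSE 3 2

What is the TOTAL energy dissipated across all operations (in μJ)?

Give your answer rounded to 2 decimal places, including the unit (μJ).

Answer: 77.05 μJ

Derivation:
Initial: C1(3μF, Q=16μC, V=5.33V), C2(1μF, Q=10μC, V=10.00V), C3(5μF, Q=19μC, V=3.80V), C4(4μF, Q=0μC, V=0.00V)
Op 1: CLOSE 3-4: Q_total=19.00, C_total=9.00, V=2.11; Q3=10.56, Q4=8.44; dissipated=16.044
Op 2: GROUND 3: Q3=0; energy lost=11.142
Op 3: CLOSE 3-2: Q_total=10.00, C_total=6.00, V=1.67; Q3=8.33, Q2=1.67; dissipated=41.667
Op 4: CLOSE 1-2: Q_total=17.67, C_total=4.00, V=4.42; Q1=13.25, Q2=4.42; dissipated=5.042
Op 5: CLOSE 3-2: Q_total=12.75, C_total=6.00, V=2.12; Q3=10.62, Q2=2.12; dissipated=3.151
Total dissipated: 77.046 μJ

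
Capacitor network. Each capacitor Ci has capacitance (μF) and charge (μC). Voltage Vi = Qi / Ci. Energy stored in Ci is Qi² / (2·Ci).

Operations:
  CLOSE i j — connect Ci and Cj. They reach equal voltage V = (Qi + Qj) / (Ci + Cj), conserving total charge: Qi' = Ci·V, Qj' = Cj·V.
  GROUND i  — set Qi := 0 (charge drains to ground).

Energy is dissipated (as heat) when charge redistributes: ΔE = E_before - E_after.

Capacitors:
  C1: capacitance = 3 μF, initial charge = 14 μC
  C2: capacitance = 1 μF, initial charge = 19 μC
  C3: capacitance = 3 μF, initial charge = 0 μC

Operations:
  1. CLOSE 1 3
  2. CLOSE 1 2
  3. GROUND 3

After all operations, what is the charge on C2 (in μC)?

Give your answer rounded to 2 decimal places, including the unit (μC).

Answer: 6.50 μC

Derivation:
Initial: C1(3μF, Q=14μC, V=4.67V), C2(1μF, Q=19μC, V=19.00V), C3(3μF, Q=0μC, V=0.00V)
Op 1: CLOSE 1-3: Q_total=14.00, C_total=6.00, V=2.33; Q1=7.00, Q3=7.00; dissipated=16.333
Op 2: CLOSE 1-2: Q_total=26.00, C_total=4.00, V=6.50; Q1=19.50, Q2=6.50; dissipated=104.167
Op 3: GROUND 3: Q3=0; energy lost=8.167
Final charges: Q1=19.50, Q2=6.50, Q3=0.00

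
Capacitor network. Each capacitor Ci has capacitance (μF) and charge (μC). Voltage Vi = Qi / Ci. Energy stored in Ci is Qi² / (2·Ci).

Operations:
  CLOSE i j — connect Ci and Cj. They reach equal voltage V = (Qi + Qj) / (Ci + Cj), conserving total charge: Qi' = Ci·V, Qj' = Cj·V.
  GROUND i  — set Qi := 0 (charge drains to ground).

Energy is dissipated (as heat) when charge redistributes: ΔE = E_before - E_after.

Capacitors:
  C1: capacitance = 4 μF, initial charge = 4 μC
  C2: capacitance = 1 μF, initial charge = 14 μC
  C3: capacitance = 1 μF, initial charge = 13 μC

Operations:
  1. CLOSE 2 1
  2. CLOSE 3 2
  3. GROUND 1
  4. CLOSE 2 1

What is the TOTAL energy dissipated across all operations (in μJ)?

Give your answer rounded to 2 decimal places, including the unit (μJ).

Initial: C1(4μF, Q=4μC, V=1.00V), C2(1μF, Q=14μC, V=14.00V), C3(1μF, Q=13μC, V=13.00V)
Op 1: CLOSE 2-1: Q_total=18.00, C_total=5.00, V=3.60; Q2=3.60, Q1=14.40; dissipated=67.600
Op 2: CLOSE 3-2: Q_total=16.60, C_total=2.00, V=8.30; Q3=8.30, Q2=8.30; dissipated=22.090
Op 3: GROUND 1: Q1=0; energy lost=25.920
Op 4: CLOSE 2-1: Q_total=8.30, C_total=5.00, V=1.66; Q2=1.66, Q1=6.64; dissipated=27.556
Total dissipated: 143.166 μJ

Answer: 143.17 μJ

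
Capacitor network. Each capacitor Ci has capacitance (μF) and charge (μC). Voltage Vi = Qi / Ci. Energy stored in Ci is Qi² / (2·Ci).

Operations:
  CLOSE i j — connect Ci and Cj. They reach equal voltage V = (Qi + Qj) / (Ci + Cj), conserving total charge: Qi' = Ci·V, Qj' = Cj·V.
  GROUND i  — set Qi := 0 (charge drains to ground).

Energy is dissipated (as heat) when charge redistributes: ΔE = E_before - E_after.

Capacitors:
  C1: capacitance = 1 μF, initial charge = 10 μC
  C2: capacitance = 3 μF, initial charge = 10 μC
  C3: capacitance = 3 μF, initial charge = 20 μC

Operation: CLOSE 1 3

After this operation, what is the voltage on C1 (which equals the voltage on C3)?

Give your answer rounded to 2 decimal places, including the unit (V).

Initial: C1(1μF, Q=10μC, V=10.00V), C2(3μF, Q=10μC, V=3.33V), C3(3μF, Q=20μC, V=6.67V)
Op 1: CLOSE 1-3: Q_total=30.00, C_total=4.00, V=7.50; Q1=7.50, Q3=22.50; dissipated=4.167

Answer: 7.50 V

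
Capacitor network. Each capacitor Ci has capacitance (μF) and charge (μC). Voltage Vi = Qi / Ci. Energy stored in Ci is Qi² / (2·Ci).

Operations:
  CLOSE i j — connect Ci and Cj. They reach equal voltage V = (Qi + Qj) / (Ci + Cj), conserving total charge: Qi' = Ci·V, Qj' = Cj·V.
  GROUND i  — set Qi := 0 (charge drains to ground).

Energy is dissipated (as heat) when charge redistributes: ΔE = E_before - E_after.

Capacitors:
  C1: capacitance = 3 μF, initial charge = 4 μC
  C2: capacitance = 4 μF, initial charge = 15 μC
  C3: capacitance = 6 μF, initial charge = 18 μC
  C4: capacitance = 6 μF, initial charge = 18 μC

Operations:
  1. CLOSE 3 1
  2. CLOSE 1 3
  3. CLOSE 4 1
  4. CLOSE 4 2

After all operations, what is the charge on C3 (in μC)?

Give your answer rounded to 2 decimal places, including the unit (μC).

Initial: C1(3μF, Q=4μC, V=1.33V), C2(4μF, Q=15μC, V=3.75V), C3(6μF, Q=18μC, V=3.00V), C4(6μF, Q=18μC, V=3.00V)
Op 1: CLOSE 3-1: Q_total=22.00, C_total=9.00, V=2.44; Q3=14.67, Q1=7.33; dissipated=2.778
Op 2: CLOSE 1-3: Q_total=22.00, C_total=9.00, V=2.44; Q1=7.33, Q3=14.67; dissipated=0.000
Op 3: CLOSE 4-1: Q_total=25.33, C_total=9.00, V=2.81; Q4=16.89, Q1=8.44; dissipated=0.309
Op 4: CLOSE 4-2: Q_total=31.89, C_total=10.00, V=3.19; Q4=19.13, Q2=12.76; dissipated=1.049
Final charges: Q1=8.44, Q2=12.76, Q3=14.67, Q4=19.13

Answer: 14.67 μC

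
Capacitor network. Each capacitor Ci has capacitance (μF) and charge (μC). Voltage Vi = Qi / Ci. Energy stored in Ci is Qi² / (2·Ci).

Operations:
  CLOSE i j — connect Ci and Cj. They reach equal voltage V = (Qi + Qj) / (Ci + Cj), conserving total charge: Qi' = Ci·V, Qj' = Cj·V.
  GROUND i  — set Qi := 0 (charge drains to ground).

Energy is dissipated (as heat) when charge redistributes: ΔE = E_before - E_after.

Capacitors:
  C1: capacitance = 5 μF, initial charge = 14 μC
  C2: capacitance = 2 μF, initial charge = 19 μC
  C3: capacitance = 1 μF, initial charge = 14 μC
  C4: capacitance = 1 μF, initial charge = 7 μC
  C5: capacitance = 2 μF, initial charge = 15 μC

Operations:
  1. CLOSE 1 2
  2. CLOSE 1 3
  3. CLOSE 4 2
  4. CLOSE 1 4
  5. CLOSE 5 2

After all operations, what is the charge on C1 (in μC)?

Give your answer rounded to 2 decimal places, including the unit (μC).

Initial: C1(5μF, Q=14μC, V=2.80V), C2(2μF, Q=19μC, V=9.50V), C3(1μF, Q=14μC, V=14.00V), C4(1μF, Q=7μC, V=7.00V), C5(2μF, Q=15μC, V=7.50V)
Op 1: CLOSE 1-2: Q_total=33.00, C_total=7.00, V=4.71; Q1=23.57, Q2=9.43; dissipated=32.064
Op 2: CLOSE 1-3: Q_total=37.57, C_total=6.00, V=6.26; Q1=31.31, Q3=6.26; dissipated=35.927
Op 3: CLOSE 4-2: Q_total=16.43, C_total=3.00, V=5.48; Q4=5.48, Q2=10.95; dissipated=1.741
Op 4: CLOSE 1-4: Q_total=36.79, C_total=6.00, V=6.13; Q1=30.65, Q4=6.13; dissipated=0.257
Op 5: CLOSE 5-2: Q_total=25.95, C_total=4.00, V=6.49; Q5=12.98, Q2=12.98; dissipated=2.048
Final charges: Q1=30.65, Q2=12.98, Q3=6.26, Q4=6.13, Q5=12.98

Answer: 30.65 μC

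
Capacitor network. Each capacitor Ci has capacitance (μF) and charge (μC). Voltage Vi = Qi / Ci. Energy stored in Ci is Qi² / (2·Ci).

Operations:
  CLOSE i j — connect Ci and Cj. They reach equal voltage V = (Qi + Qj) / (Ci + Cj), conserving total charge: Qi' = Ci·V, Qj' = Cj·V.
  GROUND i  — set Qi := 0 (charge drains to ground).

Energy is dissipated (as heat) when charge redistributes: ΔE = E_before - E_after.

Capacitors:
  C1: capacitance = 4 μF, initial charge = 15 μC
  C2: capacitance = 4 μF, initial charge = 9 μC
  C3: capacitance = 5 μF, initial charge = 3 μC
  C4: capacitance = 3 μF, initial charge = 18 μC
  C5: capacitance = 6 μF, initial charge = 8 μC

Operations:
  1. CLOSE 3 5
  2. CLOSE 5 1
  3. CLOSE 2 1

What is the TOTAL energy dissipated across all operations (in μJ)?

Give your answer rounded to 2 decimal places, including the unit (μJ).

Answer: 9.83 μJ

Derivation:
Initial: C1(4μF, Q=15μC, V=3.75V), C2(4μF, Q=9μC, V=2.25V), C3(5μF, Q=3μC, V=0.60V), C4(3μF, Q=18μC, V=6.00V), C5(6μF, Q=8μC, V=1.33V)
Op 1: CLOSE 3-5: Q_total=11.00, C_total=11.00, V=1.00; Q3=5.00, Q5=6.00; dissipated=0.733
Op 2: CLOSE 5-1: Q_total=21.00, C_total=10.00, V=2.10; Q5=12.60, Q1=8.40; dissipated=9.075
Op 3: CLOSE 2-1: Q_total=17.40, C_total=8.00, V=2.17; Q2=8.70, Q1=8.70; dissipated=0.022
Total dissipated: 9.831 μJ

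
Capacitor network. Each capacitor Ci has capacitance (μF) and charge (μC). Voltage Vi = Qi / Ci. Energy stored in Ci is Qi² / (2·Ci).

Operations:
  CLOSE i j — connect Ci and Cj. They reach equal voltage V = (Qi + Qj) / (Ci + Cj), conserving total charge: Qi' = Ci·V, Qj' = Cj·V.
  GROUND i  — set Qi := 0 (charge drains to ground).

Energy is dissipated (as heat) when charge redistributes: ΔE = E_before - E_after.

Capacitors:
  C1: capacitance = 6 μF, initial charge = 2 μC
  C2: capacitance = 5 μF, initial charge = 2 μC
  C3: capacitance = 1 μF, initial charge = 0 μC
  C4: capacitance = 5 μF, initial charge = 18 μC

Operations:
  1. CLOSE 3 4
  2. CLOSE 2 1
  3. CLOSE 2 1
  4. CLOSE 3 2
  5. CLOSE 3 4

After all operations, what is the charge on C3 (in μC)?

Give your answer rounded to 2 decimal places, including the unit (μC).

Answer: 2.63 μC

Derivation:
Initial: C1(6μF, Q=2μC, V=0.33V), C2(5μF, Q=2μC, V=0.40V), C3(1μF, Q=0μC, V=0.00V), C4(5μF, Q=18μC, V=3.60V)
Op 1: CLOSE 3-4: Q_total=18.00, C_total=6.00, V=3.00; Q3=3.00, Q4=15.00; dissipated=5.400
Op 2: CLOSE 2-1: Q_total=4.00, C_total=11.00, V=0.36; Q2=1.82, Q1=2.18; dissipated=0.006
Op 3: CLOSE 2-1: Q_total=4.00, C_total=11.00, V=0.36; Q2=1.82, Q1=2.18; dissipated=0.000
Op 4: CLOSE 3-2: Q_total=4.82, C_total=6.00, V=0.80; Q3=0.80, Q2=4.02; dissipated=2.896
Op 5: CLOSE 3-4: Q_total=15.80, C_total=6.00, V=2.63; Q3=2.63, Q4=13.17; dissipated=2.011
Final charges: Q1=2.18, Q2=4.02, Q3=2.63, Q4=13.17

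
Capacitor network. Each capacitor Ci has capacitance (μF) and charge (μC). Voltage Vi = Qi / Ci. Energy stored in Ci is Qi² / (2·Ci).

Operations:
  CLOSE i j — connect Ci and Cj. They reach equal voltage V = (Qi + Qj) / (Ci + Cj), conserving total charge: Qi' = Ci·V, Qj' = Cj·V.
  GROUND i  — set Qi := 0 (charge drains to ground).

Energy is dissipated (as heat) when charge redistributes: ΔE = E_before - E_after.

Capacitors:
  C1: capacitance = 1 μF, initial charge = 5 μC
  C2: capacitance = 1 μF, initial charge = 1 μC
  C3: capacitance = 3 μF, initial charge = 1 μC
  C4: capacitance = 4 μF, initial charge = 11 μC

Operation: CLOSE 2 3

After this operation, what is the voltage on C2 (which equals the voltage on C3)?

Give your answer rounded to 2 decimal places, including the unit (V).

Initial: C1(1μF, Q=5μC, V=5.00V), C2(1μF, Q=1μC, V=1.00V), C3(3μF, Q=1μC, V=0.33V), C4(4μF, Q=11μC, V=2.75V)
Op 1: CLOSE 2-3: Q_total=2.00, C_total=4.00, V=0.50; Q2=0.50, Q3=1.50; dissipated=0.167

Answer: 0.50 V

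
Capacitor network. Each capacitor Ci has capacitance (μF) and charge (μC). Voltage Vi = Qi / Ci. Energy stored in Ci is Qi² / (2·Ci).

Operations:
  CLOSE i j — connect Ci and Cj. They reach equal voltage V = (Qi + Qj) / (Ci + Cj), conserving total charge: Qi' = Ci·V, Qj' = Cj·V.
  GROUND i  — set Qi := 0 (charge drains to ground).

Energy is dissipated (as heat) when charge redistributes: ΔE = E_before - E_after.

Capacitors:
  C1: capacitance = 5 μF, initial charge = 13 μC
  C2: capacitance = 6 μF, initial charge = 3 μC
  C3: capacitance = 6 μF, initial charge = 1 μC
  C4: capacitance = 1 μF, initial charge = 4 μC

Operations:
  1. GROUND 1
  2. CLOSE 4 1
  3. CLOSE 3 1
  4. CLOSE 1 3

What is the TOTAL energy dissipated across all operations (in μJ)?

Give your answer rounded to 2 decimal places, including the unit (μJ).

Initial: C1(5μF, Q=13μC, V=2.60V), C2(6μF, Q=3μC, V=0.50V), C3(6μF, Q=1μC, V=0.17V), C4(1μF, Q=4μC, V=4.00V)
Op 1: GROUND 1: Q1=0; energy lost=16.900
Op 2: CLOSE 4-1: Q_total=4.00, C_total=6.00, V=0.67; Q4=0.67, Q1=3.33; dissipated=6.667
Op 3: CLOSE 3-1: Q_total=4.33, C_total=11.00, V=0.39; Q3=2.36, Q1=1.97; dissipated=0.341
Op 4: CLOSE 1-3: Q_total=4.33, C_total=11.00, V=0.39; Q1=1.97, Q3=2.36; dissipated=0.000
Total dissipated: 23.908 μJ

Answer: 23.91 μJ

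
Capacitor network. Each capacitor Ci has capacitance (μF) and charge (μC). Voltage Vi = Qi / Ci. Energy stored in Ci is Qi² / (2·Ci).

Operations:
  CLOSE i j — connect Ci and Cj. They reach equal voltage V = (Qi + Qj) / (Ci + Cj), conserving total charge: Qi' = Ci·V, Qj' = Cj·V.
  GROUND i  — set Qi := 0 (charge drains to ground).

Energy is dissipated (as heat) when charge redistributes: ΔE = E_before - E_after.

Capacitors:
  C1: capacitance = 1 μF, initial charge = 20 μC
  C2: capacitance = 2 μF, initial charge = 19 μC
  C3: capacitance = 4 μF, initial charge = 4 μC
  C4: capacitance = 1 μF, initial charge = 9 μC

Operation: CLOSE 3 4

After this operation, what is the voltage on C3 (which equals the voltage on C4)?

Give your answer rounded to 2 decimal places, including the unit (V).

Answer: 2.60 V

Derivation:
Initial: C1(1μF, Q=20μC, V=20.00V), C2(2μF, Q=19μC, V=9.50V), C3(4μF, Q=4μC, V=1.00V), C4(1μF, Q=9μC, V=9.00V)
Op 1: CLOSE 3-4: Q_total=13.00, C_total=5.00, V=2.60; Q3=10.40, Q4=2.60; dissipated=25.600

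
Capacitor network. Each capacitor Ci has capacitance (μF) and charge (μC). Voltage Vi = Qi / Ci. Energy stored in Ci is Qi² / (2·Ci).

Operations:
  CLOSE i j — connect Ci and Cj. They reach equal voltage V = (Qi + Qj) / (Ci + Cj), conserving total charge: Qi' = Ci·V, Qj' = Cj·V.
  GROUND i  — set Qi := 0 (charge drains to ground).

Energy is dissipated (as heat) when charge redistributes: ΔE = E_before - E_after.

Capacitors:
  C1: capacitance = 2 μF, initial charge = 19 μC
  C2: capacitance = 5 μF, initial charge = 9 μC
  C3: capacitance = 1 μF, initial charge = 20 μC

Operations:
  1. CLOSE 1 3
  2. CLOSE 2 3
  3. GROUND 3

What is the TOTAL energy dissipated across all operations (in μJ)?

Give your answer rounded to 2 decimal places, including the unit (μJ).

Initial: C1(2μF, Q=19μC, V=9.50V), C2(5μF, Q=9μC, V=1.80V), C3(1μF, Q=20μC, V=20.00V)
Op 1: CLOSE 1-3: Q_total=39.00, C_total=3.00, V=13.00; Q1=26.00, Q3=13.00; dissipated=36.750
Op 2: CLOSE 2-3: Q_total=22.00, C_total=6.00, V=3.67; Q2=18.33, Q3=3.67; dissipated=52.267
Op 3: GROUND 3: Q3=0; energy lost=6.722
Total dissipated: 95.739 μJ

Answer: 95.74 μJ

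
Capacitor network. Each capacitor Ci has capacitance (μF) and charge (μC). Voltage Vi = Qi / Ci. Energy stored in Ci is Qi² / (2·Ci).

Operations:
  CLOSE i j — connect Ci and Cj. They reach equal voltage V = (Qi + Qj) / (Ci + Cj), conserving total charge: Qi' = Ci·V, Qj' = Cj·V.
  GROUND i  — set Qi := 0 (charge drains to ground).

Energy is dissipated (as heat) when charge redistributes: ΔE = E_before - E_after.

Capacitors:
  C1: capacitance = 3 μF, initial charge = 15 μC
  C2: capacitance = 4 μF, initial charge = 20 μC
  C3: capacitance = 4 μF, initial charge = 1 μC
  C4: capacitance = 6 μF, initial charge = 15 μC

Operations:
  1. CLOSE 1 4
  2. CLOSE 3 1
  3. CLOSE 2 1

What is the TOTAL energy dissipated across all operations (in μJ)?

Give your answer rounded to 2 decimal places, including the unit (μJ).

Initial: C1(3μF, Q=15μC, V=5.00V), C2(4μF, Q=20μC, V=5.00V), C3(4μF, Q=1μC, V=0.25V), C4(6μF, Q=15μC, V=2.50V)
Op 1: CLOSE 1-4: Q_total=30.00, C_total=9.00, V=3.33; Q1=10.00, Q4=20.00; dissipated=6.250
Op 2: CLOSE 3-1: Q_total=11.00, C_total=7.00, V=1.57; Q3=6.29, Q1=4.71; dissipated=8.149
Op 3: CLOSE 2-1: Q_total=24.71, C_total=7.00, V=3.53; Q2=14.12, Q1=10.59; dissipated=10.076
Total dissipated: 24.475 μJ

Answer: 24.47 μJ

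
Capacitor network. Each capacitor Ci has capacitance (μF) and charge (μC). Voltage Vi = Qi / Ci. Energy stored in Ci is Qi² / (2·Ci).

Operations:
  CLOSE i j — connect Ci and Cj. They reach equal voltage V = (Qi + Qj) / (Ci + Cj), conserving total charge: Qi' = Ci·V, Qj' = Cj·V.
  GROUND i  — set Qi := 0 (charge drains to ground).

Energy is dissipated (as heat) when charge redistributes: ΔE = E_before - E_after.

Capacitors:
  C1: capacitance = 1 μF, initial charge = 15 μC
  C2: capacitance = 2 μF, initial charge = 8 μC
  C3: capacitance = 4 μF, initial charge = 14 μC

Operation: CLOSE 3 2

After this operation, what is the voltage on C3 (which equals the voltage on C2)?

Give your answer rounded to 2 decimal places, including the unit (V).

Initial: C1(1μF, Q=15μC, V=15.00V), C2(2μF, Q=8μC, V=4.00V), C3(4μF, Q=14μC, V=3.50V)
Op 1: CLOSE 3-2: Q_total=22.00, C_total=6.00, V=3.67; Q3=14.67, Q2=7.33; dissipated=0.167

Answer: 3.67 V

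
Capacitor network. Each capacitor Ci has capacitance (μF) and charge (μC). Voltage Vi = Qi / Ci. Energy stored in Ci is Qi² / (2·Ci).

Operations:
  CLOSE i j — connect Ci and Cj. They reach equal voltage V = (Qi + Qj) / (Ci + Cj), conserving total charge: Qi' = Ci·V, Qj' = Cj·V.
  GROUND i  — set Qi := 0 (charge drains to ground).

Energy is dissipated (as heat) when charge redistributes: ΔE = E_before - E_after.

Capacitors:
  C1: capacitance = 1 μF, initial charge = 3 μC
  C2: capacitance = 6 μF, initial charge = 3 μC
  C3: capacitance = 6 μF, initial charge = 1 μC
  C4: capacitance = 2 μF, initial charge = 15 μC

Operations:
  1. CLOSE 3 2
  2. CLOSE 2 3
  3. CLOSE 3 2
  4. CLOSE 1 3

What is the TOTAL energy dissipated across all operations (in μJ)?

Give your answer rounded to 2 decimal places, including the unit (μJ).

Initial: C1(1μF, Q=3μC, V=3.00V), C2(6μF, Q=3μC, V=0.50V), C3(6μF, Q=1μC, V=0.17V), C4(2μF, Q=15μC, V=7.50V)
Op 1: CLOSE 3-2: Q_total=4.00, C_total=12.00, V=0.33; Q3=2.00, Q2=2.00; dissipated=0.167
Op 2: CLOSE 2-3: Q_total=4.00, C_total=12.00, V=0.33; Q2=2.00, Q3=2.00; dissipated=0.000
Op 3: CLOSE 3-2: Q_total=4.00, C_total=12.00, V=0.33; Q3=2.00, Q2=2.00; dissipated=0.000
Op 4: CLOSE 1-3: Q_total=5.00, C_total=7.00, V=0.71; Q1=0.71, Q3=4.29; dissipated=3.048
Total dissipated: 3.214 μJ

Answer: 3.21 μJ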